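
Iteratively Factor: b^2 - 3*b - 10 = (b + 2)*(b - 5)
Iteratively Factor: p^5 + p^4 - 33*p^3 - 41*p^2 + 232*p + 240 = (p + 4)*(p^4 - 3*p^3 - 21*p^2 + 43*p + 60) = (p + 1)*(p + 4)*(p^3 - 4*p^2 - 17*p + 60) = (p + 1)*(p + 4)^2*(p^2 - 8*p + 15) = (p - 5)*(p + 1)*(p + 4)^2*(p - 3)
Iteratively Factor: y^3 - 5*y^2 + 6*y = (y)*(y^2 - 5*y + 6) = y*(y - 3)*(y - 2)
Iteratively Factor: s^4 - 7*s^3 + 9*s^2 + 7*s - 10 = (s + 1)*(s^3 - 8*s^2 + 17*s - 10) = (s - 2)*(s + 1)*(s^2 - 6*s + 5) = (s - 2)*(s - 1)*(s + 1)*(s - 5)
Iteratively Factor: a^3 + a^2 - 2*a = (a - 1)*(a^2 + 2*a) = (a - 1)*(a + 2)*(a)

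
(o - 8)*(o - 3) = o^2 - 11*o + 24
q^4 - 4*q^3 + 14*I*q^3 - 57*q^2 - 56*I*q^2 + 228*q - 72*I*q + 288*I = (q - 4)*(q + 3*I)^2*(q + 8*I)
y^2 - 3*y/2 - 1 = (y - 2)*(y + 1/2)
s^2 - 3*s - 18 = (s - 6)*(s + 3)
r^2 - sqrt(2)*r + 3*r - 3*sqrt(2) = (r + 3)*(r - sqrt(2))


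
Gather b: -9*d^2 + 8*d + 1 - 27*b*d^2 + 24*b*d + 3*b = b*(-27*d^2 + 24*d + 3) - 9*d^2 + 8*d + 1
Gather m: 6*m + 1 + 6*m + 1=12*m + 2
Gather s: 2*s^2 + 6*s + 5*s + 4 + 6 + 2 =2*s^2 + 11*s + 12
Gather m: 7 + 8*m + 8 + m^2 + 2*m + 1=m^2 + 10*m + 16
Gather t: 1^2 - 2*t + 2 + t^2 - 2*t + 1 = t^2 - 4*t + 4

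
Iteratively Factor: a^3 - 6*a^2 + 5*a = (a)*(a^2 - 6*a + 5) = a*(a - 1)*(a - 5)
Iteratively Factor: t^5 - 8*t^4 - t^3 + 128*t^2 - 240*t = (t - 3)*(t^4 - 5*t^3 - 16*t^2 + 80*t) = (t - 4)*(t - 3)*(t^3 - t^2 - 20*t) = t*(t - 4)*(t - 3)*(t^2 - t - 20) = t*(t - 4)*(t - 3)*(t + 4)*(t - 5)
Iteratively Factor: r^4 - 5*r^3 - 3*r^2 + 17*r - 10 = (r - 5)*(r^3 - 3*r + 2) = (r - 5)*(r + 2)*(r^2 - 2*r + 1) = (r - 5)*(r - 1)*(r + 2)*(r - 1)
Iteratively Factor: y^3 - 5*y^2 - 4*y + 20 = (y + 2)*(y^2 - 7*y + 10) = (y - 2)*(y + 2)*(y - 5)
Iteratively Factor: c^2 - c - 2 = (c - 2)*(c + 1)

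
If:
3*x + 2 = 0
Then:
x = -2/3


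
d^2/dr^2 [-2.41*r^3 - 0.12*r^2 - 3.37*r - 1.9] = -14.46*r - 0.24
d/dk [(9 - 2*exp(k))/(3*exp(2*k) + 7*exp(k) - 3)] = ((2*exp(k) - 9)*(6*exp(k) + 7) - 6*exp(2*k) - 14*exp(k) + 6)*exp(k)/(3*exp(2*k) + 7*exp(k) - 3)^2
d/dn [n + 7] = 1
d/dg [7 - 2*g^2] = -4*g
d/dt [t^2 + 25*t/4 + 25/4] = 2*t + 25/4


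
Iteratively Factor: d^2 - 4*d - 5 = (d + 1)*(d - 5)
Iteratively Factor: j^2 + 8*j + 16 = (j + 4)*(j + 4)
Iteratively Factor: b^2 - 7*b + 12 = (b - 3)*(b - 4)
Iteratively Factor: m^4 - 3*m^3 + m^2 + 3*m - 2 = (m - 1)*(m^3 - 2*m^2 - m + 2) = (m - 1)^2*(m^2 - m - 2) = (m - 2)*(m - 1)^2*(m + 1)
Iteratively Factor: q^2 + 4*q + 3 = (q + 3)*(q + 1)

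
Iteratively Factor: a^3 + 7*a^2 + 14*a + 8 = (a + 2)*(a^2 + 5*a + 4) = (a + 1)*(a + 2)*(a + 4)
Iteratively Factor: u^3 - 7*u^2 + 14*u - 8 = (u - 2)*(u^2 - 5*u + 4) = (u - 4)*(u - 2)*(u - 1)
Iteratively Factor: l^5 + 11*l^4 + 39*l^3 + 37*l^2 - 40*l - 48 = (l + 3)*(l^4 + 8*l^3 + 15*l^2 - 8*l - 16) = (l + 3)*(l + 4)*(l^3 + 4*l^2 - l - 4) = (l - 1)*(l + 3)*(l + 4)*(l^2 + 5*l + 4) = (l - 1)*(l + 1)*(l + 3)*(l + 4)*(l + 4)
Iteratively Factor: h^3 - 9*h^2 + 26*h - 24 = (h - 4)*(h^2 - 5*h + 6) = (h - 4)*(h - 2)*(h - 3)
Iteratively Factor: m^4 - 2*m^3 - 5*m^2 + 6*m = (m - 3)*(m^3 + m^2 - 2*m) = (m - 3)*(m + 2)*(m^2 - m) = (m - 3)*(m - 1)*(m + 2)*(m)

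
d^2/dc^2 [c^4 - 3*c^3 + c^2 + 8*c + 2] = 12*c^2 - 18*c + 2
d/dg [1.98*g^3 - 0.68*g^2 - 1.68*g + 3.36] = 5.94*g^2 - 1.36*g - 1.68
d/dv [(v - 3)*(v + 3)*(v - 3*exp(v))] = -3*v^2*exp(v) + 3*v^2 - 6*v*exp(v) + 27*exp(v) - 9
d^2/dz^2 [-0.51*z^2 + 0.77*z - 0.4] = -1.02000000000000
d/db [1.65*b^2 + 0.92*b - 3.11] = 3.3*b + 0.92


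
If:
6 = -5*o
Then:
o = -6/5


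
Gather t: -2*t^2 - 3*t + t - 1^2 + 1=-2*t^2 - 2*t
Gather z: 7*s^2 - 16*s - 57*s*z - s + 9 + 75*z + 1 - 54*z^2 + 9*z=7*s^2 - 17*s - 54*z^2 + z*(84 - 57*s) + 10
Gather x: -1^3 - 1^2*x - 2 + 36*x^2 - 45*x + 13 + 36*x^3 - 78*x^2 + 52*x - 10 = 36*x^3 - 42*x^2 + 6*x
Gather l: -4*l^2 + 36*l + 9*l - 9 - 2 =-4*l^2 + 45*l - 11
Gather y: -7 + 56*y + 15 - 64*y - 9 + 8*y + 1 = 0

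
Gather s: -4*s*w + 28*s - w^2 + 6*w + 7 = s*(28 - 4*w) - w^2 + 6*w + 7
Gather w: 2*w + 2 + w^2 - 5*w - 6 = w^2 - 3*w - 4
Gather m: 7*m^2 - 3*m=7*m^2 - 3*m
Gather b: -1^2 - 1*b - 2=-b - 3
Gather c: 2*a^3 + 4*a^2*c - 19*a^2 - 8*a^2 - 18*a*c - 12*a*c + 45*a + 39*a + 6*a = 2*a^3 - 27*a^2 + 90*a + c*(4*a^2 - 30*a)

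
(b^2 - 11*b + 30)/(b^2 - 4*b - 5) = (b - 6)/(b + 1)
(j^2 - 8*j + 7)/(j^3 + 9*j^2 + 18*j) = (j^2 - 8*j + 7)/(j*(j^2 + 9*j + 18))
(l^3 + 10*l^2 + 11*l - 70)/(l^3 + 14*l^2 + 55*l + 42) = (l^2 + 3*l - 10)/(l^2 + 7*l + 6)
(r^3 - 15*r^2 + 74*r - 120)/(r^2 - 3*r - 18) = (r^2 - 9*r + 20)/(r + 3)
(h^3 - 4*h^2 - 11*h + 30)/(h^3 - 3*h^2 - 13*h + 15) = (h - 2)/(h - 1)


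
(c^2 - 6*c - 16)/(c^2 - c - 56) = (c + 2)/(c + 7)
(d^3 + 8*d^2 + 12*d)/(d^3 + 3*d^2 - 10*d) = (d^2 + 8*d + 12)/(d^2 + 3*d - 10)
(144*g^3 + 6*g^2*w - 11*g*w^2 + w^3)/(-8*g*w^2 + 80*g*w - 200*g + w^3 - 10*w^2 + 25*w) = (-18*g^2 - 3*g*w + w^2)/(w^2 - 10*w + 25)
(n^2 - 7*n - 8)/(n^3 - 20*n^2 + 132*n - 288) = (n + 1)/(n^2 - 12*n + 36)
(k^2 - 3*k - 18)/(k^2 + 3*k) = (k - 6)/k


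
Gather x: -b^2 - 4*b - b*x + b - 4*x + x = -b^2 - 3*b + x*(-b - 3)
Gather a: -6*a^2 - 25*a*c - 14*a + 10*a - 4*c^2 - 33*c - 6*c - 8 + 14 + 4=-6*a^2 + a*(-25*c - 4) - 4*c^2 - 39*c + 10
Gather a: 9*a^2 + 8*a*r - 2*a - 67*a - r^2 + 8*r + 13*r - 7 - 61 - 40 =9*a^2 + a*(8*r - 69) - r^2 + 21*r - 108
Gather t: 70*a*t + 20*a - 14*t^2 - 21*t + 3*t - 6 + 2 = 20*a - 14*t^2 + t*(70*a - 18) - 4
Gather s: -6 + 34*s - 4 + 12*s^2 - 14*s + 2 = 12*s^2 + 20*s - 8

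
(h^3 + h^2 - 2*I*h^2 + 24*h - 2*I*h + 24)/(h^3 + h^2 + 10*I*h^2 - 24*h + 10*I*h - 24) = (h - 6*I)/(h + 6*I)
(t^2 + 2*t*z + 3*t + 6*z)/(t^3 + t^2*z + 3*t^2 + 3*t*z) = (t + 2*z)/(t*(t + z))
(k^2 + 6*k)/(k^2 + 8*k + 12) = k/(k + 2)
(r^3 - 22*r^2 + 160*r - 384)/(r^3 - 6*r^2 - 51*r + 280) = (r^2 - 14*r + 48)/(r^2 + 2*r - 35)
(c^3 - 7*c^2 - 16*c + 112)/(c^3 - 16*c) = (c - 7)/c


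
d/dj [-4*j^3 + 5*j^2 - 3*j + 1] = -12*j^2 + 10*j - 3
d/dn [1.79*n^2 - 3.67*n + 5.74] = 3.58*n - 3.67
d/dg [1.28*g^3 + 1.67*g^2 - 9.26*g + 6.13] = 3.84*g^2 + 3.34*g - 9.26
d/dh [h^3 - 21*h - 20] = 3*h^2 - 21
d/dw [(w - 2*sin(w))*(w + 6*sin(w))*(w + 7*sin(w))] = 11*w^2*cos(w) + 3*w^2 + 22*w*sin(w) + 16*w*sin(2*w) - 252*sin(w)^2*cos(w) + 16*sin(w)^2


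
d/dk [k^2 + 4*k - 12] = 2*k + 4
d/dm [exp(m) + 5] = exp(m)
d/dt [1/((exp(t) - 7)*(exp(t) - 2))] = (9 - 2*exp(t))*exp(t)/(exp(4*t) - 18*exp(3*t) + 109*exp(2*t) - 252*exp(t) + 196)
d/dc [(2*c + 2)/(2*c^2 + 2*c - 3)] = 2*(2*c^2 + 2*c - 2*(c + 1)*(2*c + 1) - 3)/(2*c^2 + 2*c - 3)^2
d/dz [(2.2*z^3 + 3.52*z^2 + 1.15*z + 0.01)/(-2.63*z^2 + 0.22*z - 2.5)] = (-5.786*z^4 + 0.968*z^3 - 12.7011*z^2 - 17.5474*z - 2.8772)/(6.9169*z^4 - 1.1572*z^3 + 13.1984*z^2 - 1.1*z + 6.25)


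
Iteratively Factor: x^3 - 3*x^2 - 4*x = (x)*(x^2 - 3*x - 4) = x*(x + 1)*(x - 4)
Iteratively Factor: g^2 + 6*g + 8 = (g + 4)*(g + 2)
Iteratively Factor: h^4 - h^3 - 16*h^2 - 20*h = (h)*(h^3 - h^2 - 16*h - 20) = h*(h + 2)*(h^2 - 3*h - 10) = h*(h - 5)*(h + 2)*(h + 2)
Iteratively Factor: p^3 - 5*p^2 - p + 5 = (p - 1)*(p^2 - 4*p - 5) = (p - 5)*(p - 1)*(p + 1)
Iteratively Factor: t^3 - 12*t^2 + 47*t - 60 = (t - 3)*(t^2 - 9*t + 20) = (t - 5)*(t - 3)*(t - 4)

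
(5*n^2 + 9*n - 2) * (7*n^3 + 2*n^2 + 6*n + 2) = 35*n^5 + 73*n^4 + 34*n^3 + 60*n^2 + 6*n - 4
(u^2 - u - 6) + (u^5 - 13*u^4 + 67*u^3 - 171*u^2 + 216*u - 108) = u^5 - 13*u^4 + 67*u^3 - 170*u^2 + 215*u - 114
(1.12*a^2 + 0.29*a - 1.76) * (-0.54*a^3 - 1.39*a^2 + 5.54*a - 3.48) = -0.6048*a^5 - 1.7134*a^4 + 6.7521*a^3 + 0.155399999999999*a^2 - 10.7596*a + 6.1248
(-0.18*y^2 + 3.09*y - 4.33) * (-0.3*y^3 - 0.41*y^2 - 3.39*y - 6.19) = 0.054*y^5 - 0.8532*y^4 + 0.6423*y^3 - 7.5856*y^2 - 4.4484*y + 26.8027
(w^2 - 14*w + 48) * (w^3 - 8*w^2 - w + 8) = w^5 - 22*w^4 + 159*w^3 - 362*w^2 - 160*w + 384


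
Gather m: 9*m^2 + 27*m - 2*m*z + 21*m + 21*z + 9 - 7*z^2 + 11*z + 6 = 9*m^2 + m*(48 - 2*z) - 7*z^2 + 32*z + 15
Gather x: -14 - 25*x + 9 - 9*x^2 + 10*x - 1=-9*x^2 - 15*x - 6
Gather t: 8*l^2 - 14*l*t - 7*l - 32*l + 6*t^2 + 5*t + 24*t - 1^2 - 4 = 8*l^2 - 39*l + 6*t^2 + t*(29 - 14*l) - 5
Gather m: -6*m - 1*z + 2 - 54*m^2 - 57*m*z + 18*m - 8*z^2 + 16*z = -54*m^2 + m*(12 - 57*z) - 8*z^2 + 15*z + 2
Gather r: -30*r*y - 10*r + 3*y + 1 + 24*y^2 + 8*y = r*(-30*y - 10) + 24*y^2 + 11*y + 1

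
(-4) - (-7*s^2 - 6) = 7*s^2 + 2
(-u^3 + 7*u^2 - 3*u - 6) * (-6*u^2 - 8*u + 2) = 6*u^5 - 34*u^4 - 40*u^3 + 74*u^2 + 42*u - 12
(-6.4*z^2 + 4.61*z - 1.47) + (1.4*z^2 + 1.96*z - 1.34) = -5.0*z^2 + 6.57*z - 2.81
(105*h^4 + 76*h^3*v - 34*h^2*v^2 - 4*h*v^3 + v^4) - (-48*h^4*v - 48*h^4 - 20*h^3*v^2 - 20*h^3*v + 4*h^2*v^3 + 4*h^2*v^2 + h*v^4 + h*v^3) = 48*h^4*v + 153*h^4 + 20*h^3*v^2 + 96*h^3*v - 4*h^2*v^3 - 38*h^2*v^2 - h*v^4 - 5*h*v^3 + v^4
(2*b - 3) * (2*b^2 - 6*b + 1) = 4*b^3 - 18*b^2 + 20*b - 3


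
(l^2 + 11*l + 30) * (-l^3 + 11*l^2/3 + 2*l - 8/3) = -l^5 - 22*l^4/3 + 37*l^3/3 + 388*l^2/3 + 92*l/3 - 80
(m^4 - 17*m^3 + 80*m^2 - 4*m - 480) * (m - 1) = m^5 - 18*m^4 + 97*m^3 - 84*m^2 - 476*m + 480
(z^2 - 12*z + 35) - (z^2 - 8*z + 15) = 20 - 4*z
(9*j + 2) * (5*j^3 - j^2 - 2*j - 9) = 45*j^4 + j^3 - 20*j^2 - 85*j - 18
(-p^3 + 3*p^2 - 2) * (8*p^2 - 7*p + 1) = -8*p^5 + 31*p^4 - 22*p^3 - 13*p^2 + 14*p - 2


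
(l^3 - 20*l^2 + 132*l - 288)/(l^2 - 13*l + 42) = (l^2 - 14*l + 48)/(l - 7)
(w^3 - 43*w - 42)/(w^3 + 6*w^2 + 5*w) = (w^2 - w - 42)/(w*(w + 5))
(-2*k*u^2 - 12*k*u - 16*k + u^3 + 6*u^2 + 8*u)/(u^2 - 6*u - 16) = (-2*k*u - 8*k + u^2 + 4*u)/(u - 8)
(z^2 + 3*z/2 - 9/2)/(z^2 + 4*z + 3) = (z - 3/2)/(z + 1)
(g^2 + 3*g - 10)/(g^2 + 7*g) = (g^2 + 3*g - 10)/(g*(g + 7))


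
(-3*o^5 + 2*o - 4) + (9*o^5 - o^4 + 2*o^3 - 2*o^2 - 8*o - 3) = 6*o^5 - o^4 + 2*o^3 - 2*o^2 - 6*o - 7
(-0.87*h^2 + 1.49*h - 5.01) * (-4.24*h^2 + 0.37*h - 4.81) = 3.6888*h^4 - 6.6395*h^3 + 25.9784*h^2 - 9.0206*h + 24.0981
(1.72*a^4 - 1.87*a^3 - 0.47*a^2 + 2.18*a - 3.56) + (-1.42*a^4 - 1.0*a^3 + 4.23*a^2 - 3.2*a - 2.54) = 0.3*a^4 - 2.87*a^3 + 3.76*a^2 - 1.02*a - 6.1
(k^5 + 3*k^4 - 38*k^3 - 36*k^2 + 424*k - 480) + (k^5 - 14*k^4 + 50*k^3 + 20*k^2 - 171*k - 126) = 2*k^5 - 11*k^4 + 12*k^3 - 16*k^2 + 253*k - 606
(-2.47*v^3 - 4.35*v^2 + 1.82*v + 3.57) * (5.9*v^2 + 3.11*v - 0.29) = -14.573*v^5 - 33.3467*v^4 - 2.0742*v^3 + 27.9847*v^2 + 10.5749*v - 1.0353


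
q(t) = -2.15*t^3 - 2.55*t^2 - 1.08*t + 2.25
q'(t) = -6.45*t^2 - 5.1*t - 1.08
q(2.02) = -28.06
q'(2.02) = -37.70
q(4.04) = -185.50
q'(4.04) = -126.96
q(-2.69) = 28.55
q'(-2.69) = -34.03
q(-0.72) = 2.51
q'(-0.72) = -0.75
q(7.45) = -1036.34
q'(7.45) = -397.07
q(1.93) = -24.79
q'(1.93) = -34.95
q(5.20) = -374.63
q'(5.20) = -202.01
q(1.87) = -22.75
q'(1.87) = -33.17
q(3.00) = -81.99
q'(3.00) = -74.43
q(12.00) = -4093.11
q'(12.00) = -991.08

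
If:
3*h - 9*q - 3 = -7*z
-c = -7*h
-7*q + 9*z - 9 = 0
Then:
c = 32*z/3 - 20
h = 32*z/21 - 20/7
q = 9*z/7 - 9/7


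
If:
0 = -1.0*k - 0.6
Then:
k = -0.60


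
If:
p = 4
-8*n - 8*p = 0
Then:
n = -4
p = 4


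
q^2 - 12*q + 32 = (q - 8)*(q - 4)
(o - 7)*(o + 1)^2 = o^3 - 5*o^2 - 13*o - 7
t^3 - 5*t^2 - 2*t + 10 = (t - 5)*(t - sqrt(2))*(t + sqrt(2))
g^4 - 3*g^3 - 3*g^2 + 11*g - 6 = (g - 3)*(g - 1)^2*(g + 2)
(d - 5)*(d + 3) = d^2 - 2*d - 15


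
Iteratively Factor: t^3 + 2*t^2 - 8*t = (t - 2)*(t^2 + 4*t) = (t - 2)*(t + 4)*(t)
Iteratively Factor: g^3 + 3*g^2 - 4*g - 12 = (g + 2)*(g^2 + g - 6) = (g - 2)*(g + 2)*(g + 3)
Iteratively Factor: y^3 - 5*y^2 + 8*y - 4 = (y - 2)*(y^2 - 3*y + 2) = (y - 2)^2*(y - 1)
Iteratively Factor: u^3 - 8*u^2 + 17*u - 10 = (u - 5)*(u^2 - 3*u + 2) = (u - 5)*(u - 1)*(u - 2)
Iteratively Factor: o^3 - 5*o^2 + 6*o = (o)*(o^2 - 5*o + 6) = o*(o - 2)*(o - 3)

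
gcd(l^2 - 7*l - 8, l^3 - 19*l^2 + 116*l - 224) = l - 8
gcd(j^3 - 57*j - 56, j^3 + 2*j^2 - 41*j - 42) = j^2 + 8*j + 7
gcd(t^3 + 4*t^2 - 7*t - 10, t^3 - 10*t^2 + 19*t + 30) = t + 1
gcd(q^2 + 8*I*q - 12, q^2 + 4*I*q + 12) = q + 6*I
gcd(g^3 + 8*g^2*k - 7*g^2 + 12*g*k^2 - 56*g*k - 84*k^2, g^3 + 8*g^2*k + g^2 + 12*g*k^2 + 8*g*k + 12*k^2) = g^2 + 8*g*k + 12*k^2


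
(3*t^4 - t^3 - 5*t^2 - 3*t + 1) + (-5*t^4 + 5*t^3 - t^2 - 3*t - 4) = -2*t^4 + 4*t^3 - 6*t^2 - 6*t - 3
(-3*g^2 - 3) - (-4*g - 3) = -3*g^2 + 4*g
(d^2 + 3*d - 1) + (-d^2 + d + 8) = 4*d + 7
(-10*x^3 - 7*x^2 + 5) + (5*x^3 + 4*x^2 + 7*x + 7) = -5*x^3 - 3*x^2 + 7*x + 12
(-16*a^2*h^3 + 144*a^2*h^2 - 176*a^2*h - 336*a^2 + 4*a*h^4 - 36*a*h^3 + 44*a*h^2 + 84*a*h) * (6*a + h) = -96*a^3*h^3 + 864*a^3*h^2 - 1056*a^3*h - 2016*a^3 + 8*a^2*h^4 - 72*a^2*h^3 + 88*a^2*h^2 + 168*a^2*h + 4*a*h^5 - 36*a*h^4 + 44*a*h^3 + 84*a*h^2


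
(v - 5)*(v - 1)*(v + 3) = v^3 - 3*v^2 - 13*v + 15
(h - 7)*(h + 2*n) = h^2 + 2*h*n - 7*h - 14*n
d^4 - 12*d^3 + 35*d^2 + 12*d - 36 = (d - 6)^2*(d - 1)*(d + 1)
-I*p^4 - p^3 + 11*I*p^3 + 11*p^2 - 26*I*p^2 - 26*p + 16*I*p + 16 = (p - 8)*(p - 2)*(p - I)*(-I*p + I)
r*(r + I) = r^2 + I*r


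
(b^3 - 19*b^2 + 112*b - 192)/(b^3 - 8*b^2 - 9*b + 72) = (b - 8)/(b + 3)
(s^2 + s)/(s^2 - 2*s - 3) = s/(s - 3)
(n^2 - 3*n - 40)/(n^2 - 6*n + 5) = (n^2 - 3*n - 40)/(n^2 - 6*n + 5)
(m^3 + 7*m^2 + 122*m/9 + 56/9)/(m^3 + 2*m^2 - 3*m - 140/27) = 3*(3*m^2 + 14*m + 8)/(9*m^2 - 3*m - 20)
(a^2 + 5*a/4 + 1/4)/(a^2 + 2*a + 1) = (a + 1/4)/(a + 1)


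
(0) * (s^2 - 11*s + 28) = 0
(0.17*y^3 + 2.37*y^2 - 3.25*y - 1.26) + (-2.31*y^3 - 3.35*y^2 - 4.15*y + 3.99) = -2.14*y^3 - 0.98*y^2 - 7.4*y + 2.73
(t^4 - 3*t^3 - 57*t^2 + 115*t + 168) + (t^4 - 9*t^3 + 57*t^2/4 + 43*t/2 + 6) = 2*t^4 - 12*t^3 - 171*t^2/4 + 273*t/2 + 174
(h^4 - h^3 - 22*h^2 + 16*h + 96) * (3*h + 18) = 3*h^5 + 15*h^4 - 84*h^3 - 348*h^2 + 576*h + 1728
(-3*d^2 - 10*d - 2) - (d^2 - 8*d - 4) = -4*d^2 - 2*d + 2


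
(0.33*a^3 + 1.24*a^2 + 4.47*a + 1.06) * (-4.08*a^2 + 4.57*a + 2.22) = -1.3464*a^5 - 3.5511*a^4 - 11.8382*a^3 + 18.8559*a^2 + 14.7676*a + 2.3532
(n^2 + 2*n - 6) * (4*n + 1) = 4*n^3 + 9*n^2 - 22*n - 6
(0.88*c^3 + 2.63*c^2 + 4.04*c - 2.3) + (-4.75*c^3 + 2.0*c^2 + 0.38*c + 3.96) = -3.87*c^3 + 4.63*c^2 + 4.42*c + 1.66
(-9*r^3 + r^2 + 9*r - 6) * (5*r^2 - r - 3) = -45*r^5 + 14*r^4 + 71*r^3 - 42*r^2 - 21*r + 18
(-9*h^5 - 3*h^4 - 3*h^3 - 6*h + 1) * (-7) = 63*h^5 + 21*h^4 + 21*h^3 + 42*h - 7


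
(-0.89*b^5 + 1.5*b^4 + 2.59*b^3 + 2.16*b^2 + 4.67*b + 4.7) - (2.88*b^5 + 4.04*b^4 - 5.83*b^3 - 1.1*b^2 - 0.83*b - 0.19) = -3.77*b^5 - 2.54*b^4 + 8.42*b^3 + 3.26*b^2 + 5.5*b + 4.89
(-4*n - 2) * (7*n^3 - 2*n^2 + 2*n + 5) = -28*n^4 - 6*n^3 - 4*n^2 - 24*n - 10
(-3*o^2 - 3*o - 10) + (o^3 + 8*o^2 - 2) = o^3 + 5*o^2 - 3*o - 12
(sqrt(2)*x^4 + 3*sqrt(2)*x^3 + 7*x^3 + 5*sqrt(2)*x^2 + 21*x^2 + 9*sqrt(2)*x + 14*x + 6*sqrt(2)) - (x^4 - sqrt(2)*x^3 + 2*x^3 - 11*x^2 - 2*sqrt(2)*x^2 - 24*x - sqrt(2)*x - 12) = -x^4 + sqrt(2)*x^4 + 5*x^3 + 4*sqrt(2)*x^3 + 7*sqrt(2)*x^2 + 32*x^2 + 10*sqrt(2)*x + 38*x + 6*sqrt(2) + 12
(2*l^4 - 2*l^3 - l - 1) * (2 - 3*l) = -6*l^5 + 10*l^4 - 4*l^3 + 3*l^2 + l - 2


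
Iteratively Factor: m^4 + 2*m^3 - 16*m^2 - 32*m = (m + 4)*(m^3 - 2*m^2 - 8*m) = m*(m + 4)*(m^2 - 2*m - 8) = m*(m + 2)*(m + 4)*(m - 4)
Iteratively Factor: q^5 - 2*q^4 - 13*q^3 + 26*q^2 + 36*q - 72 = (q - 3)*(q^4 + q^3 - 10*q^2 - 4*q + 24) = (q - 3)*(q - 2)*(q^3 + 3*q^2 - 4*q - 12) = (q - 3)*(q - 2)*(q + 2)*(q^2 + q - 6) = (q - 3)*(q - 2)^2*(q + 2)*(q + 3)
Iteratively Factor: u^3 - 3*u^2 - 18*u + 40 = (u - 2)*(u^2 - u - 20) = (u - 5)*(u - 2)*(u + 4)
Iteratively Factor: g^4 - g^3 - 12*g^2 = (g + 3)*(g^3 - 4*g^2) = g*(g + 3)*(g^2 - 4*g) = g*(g - 4)*(g + 3)*(g)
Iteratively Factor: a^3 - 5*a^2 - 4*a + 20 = (a + 2)*(a^2 - 7*a + 10) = (a - 2)*(a + 2)*(a - 5)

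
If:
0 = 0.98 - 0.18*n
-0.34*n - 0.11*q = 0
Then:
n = 5.44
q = -16.83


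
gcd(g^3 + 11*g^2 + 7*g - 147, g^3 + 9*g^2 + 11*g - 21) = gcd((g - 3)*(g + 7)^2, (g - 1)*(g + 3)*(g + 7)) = g + 7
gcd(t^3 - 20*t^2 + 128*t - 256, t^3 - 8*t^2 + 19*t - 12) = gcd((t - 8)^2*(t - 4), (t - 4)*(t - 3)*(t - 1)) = t - 4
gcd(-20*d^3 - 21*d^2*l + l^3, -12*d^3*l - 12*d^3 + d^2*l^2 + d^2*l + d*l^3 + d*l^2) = 4*d + l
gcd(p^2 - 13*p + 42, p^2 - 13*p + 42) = p^2 - 13*p + 42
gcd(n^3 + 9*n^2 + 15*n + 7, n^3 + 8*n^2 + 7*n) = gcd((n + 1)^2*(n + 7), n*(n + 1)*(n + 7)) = n^2 + 8*n + 7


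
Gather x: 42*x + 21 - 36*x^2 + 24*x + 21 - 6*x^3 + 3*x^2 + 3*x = -6*x^3 - 33*x^2 + 69*x + 42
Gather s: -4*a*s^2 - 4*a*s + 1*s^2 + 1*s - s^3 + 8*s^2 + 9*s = -s^3 + s^2*(9 - 4*a) + s*(10 - 4*a)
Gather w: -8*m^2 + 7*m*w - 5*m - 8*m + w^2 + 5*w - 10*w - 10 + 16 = -8*m^2 - 13*m + w^2 + w*(7*m - 5) + 6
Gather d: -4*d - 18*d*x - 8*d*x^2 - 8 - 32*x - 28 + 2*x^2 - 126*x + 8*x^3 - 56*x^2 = d*(-8*x^2 - 18*x - 4) + 8*x^3 - 54*x^2 - 158*x - 36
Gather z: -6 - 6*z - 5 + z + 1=-5*z - 10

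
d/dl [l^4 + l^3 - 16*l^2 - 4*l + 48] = 4*l^3 + 3*l^2 - 32*l - 4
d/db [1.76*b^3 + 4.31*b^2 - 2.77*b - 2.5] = 5.28*b^2 + 8.62*b - 2.77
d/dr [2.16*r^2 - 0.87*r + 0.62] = 4.32*r - 0.87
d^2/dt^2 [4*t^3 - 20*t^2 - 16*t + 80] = 24*t - 40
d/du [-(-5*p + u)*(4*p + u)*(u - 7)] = 20*p^2 + 2*p*u - 7*p - 3*u^2 + 14*u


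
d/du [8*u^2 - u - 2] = 16*u - 1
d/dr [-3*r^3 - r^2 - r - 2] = -9*r^2 - 2*r - 1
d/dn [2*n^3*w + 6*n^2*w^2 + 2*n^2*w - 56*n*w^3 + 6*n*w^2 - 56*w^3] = 2*w*(3*n^2 + 6*n*w + 2*n - 28*w^2 + 3*w)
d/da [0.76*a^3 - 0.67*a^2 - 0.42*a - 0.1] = 2.28*a^2 - 1.34*a - 0.42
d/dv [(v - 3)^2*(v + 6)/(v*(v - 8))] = (v^4 - 16*v^3 + 27*v^2 - 108*v + 432)/(v^2*(v^2 - 16*v + 64))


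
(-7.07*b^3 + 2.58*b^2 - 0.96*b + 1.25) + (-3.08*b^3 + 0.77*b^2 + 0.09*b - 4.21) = -10.15*b^3 + 3.35*b^2 - 0.87*b - 2.96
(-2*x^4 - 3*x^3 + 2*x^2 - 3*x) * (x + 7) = -2*x^5 - 17*x^4 - 19*x^3 + 11*x^2 - 21*x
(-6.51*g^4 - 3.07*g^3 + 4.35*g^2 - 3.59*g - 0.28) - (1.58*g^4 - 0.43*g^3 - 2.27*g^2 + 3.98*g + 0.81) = -8.09*g^4 - 2.64*g^3 + 6.62*g^2 - 7.57*g - 1.09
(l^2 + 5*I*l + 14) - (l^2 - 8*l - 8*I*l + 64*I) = 8*l + 13*I*l + 14 - 64*I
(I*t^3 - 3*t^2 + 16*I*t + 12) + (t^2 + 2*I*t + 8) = I*t^3 - 2*t^2 + 18*I*t + 20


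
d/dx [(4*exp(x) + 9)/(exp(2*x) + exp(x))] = (-4*exp(2*x) - 18*exp(x) - 9)*exp(-x)/(exp(2*x) + 2*exp(x) + 1)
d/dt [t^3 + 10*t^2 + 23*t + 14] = 3*t^2 + 20*t + 23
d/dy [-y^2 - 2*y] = -2*y - 2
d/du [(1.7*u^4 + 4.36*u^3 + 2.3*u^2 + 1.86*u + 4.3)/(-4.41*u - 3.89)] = (-22.491*u^4 - 64.9072*u^3 - 61.0242*u^2 - 17.894*u + 11.7276)/(19.4481*u^2 + 34.3098*u + 15.1321)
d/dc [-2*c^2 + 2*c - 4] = 2 - 4*c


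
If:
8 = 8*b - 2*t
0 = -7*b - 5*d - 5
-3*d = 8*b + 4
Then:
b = -5/19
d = -12/19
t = -96/19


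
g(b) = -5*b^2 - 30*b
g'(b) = -10*b - 30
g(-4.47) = 34.20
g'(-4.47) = 14.70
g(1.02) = -35.80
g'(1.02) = -40.20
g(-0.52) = 14.25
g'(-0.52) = -24.80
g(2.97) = -133.20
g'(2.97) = -59.70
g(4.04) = -202.81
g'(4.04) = -70.40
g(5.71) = -334.32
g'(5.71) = -87.10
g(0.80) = -27.20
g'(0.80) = -38.00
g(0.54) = -17.66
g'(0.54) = -35.40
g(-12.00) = -360.00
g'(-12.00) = 90.00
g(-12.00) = -360.00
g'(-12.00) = 90.00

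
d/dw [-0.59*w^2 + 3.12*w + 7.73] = 3.12 - 1.18*w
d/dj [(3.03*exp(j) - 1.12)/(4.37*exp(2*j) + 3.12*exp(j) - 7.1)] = (-13.2411*exp(2*j) + 9.7888*exp(j) - 18.0186)*exp(j)/(19.0969*exp(4*j) + 27.2688*exp(3*j) - 52.3196*exp(2*j) - 44.304*exp(j) + 50.41)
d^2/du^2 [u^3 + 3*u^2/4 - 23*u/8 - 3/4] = 6*u + 3/2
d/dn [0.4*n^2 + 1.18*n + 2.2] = 0.8*n + 1.18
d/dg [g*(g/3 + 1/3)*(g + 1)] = (g + 1)*(3*g + 1)/3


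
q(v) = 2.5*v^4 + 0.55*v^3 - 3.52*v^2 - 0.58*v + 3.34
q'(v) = 10.0*v^3 + 1.65*v^2 - 7.04*v - 0.58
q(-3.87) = 481.76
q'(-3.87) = -528.23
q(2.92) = 167.08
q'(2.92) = 241.90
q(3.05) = 200.77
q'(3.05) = 277.02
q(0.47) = 2.47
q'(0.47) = -2.49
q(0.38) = 2.69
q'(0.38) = -2.47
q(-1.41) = 5.50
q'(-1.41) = -15.41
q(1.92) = 27.12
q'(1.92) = 62.76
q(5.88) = 2978.51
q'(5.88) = 2048.05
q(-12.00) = 50393.02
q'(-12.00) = -16958.50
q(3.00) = 187.27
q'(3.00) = 263.15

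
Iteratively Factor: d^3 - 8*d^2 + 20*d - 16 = (d - 4)*(d^2 - 4*d + 4) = (d - 4)*(d - 2)*(d - 2)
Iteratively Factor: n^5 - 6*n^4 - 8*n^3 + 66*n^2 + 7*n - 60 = (n - 5)*(n^4 - n^3 - 13*n^2 + n + 12) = (n - 5)*(n + 1)*(n^3 - 2*n^2 - 11*n + 12) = (n - 5)*(n - 4)*(n + 1)*(n^2 + 2*n - 3) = (n - 5)*(n - 4)*(n - 1)*(n + 1)*(n + 3)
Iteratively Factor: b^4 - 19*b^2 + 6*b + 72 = (b + 2)*(b^3 - 2*b^2 - 15*b + 36) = (b - 3)*(b + 2)*(b^2 + b - 12) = (b - 3)^2*(b + 2)*(b + 4)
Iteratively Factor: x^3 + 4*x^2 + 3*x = (x)*(x^2 + 4*x + 3) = x*(x + 3)*(x + 1)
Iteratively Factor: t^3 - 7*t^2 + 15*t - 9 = (t - 3)*(t^2 - 4*t + 3) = (t - 3)^2*(t - 1)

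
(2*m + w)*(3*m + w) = 6*m^2 + 5*m*w + w^2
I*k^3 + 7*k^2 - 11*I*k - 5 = (k - 5*I)*(k - I)*(I*k + 1)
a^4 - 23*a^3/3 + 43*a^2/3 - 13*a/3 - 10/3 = (a - 5)*(a - 2)*(a - 1)*(a + 1/3)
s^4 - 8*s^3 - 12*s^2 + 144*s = s*(s - 6)^2*(s + 4)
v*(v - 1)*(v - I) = v^3 - v^2 - I*v^2 + I*v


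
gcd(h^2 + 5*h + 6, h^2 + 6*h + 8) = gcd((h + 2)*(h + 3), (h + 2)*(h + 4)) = h + 2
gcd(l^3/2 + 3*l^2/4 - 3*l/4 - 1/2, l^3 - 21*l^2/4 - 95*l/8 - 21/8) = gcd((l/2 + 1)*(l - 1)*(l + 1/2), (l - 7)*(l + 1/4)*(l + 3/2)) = 1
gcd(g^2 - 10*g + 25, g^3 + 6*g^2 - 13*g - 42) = 1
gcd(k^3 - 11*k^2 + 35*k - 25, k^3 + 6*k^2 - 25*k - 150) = k - 5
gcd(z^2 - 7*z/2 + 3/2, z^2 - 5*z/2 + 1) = z - 1/2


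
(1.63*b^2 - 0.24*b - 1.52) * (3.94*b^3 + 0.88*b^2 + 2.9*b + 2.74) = 6.4222*b^5 + 0.4888*b^4 - 1.473*b^3 + 2.4326*b^2 - 5.0656*b - 4.1648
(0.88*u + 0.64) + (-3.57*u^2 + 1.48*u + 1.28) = -3.57*u^2 + 2.36*u + 1.92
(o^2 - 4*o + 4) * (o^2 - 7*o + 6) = o^4 - 11*o^3 + 38*o^2 - 52*o + 24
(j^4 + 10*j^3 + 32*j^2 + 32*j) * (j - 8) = j^5 + 2*j^4 - 48*j^3 - 224*j^2 - 256*j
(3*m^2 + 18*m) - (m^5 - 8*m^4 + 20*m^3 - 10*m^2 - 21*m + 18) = -m^5 + 8*m^4 - 20*m^3 + 13*m^2 + 39*m - 18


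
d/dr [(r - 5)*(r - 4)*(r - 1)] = 3*r^2 - 20*r + 29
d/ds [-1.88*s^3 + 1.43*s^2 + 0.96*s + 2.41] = -5.64*s^2 + 2.86*s + 0.96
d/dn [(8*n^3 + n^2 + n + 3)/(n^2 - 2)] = (8*n^4 - 49*n^2 - 10*n - 2)/(n^4 - 4*n^2 + 4)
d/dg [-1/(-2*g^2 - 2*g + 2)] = (-g - 1/2)/(g^2 + g - 1)^2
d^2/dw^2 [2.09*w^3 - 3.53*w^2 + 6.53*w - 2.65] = 12.54*w - 7.06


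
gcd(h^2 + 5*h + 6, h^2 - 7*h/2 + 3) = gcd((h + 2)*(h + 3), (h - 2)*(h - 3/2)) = 1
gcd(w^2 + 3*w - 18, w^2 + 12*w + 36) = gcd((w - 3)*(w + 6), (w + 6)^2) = w + 6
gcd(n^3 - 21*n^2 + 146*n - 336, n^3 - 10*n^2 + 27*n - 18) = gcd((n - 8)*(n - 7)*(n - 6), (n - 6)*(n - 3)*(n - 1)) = n - 6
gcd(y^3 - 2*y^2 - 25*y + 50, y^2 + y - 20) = y + 5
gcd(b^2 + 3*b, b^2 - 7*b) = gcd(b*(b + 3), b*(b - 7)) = b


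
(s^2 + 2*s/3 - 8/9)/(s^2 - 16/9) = (3*s - 2)/(3*s - 4)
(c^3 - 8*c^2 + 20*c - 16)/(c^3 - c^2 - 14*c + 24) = (c^2 - 6*c + 8)/(c^2 + c - 12)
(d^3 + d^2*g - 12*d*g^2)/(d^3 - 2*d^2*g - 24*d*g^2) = (d - 3*g)/(d - 6*g)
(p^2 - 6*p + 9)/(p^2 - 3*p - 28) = (-p^2 + 6*p - 9)/(-p^2 + 3*p + 28)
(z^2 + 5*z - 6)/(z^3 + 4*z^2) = (z^2 + 5*z - 6)/(z^2*(z + 4))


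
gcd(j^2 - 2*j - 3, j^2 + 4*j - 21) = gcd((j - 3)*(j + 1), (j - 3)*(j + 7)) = j - 3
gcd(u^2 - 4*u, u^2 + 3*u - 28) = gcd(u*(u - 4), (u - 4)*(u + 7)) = u - 4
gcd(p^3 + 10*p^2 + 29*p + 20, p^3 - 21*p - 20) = p^2 + 5*p + 4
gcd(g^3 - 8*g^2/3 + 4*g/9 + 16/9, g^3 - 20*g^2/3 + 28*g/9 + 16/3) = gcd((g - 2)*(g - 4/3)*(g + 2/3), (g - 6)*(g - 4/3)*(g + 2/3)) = g^2 - 2*g/3 - 8/9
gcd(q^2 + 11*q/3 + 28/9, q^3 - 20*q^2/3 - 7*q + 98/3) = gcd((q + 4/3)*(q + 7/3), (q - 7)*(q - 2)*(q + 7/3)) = q + 7/3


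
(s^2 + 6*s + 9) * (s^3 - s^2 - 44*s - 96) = s^5 + 5*s^4 - 41*s^3 - 369*s^2 - 972*s - 864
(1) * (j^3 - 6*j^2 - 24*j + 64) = j^3 - 6*j^2 - 24*j + 64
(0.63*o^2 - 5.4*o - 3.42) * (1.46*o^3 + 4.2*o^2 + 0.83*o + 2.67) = 0.9198*o^5 - 5.238*o^4 - 27.1503*o^3 - 17.1639*o^2 - 17.2566*o - 9.1314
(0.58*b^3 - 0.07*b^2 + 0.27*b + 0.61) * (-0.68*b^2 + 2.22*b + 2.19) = -0.3944*b^5 + 1.3352*b^4 + 0.9312*b^3 + 0.0313000000000001*b^2 + 1.9455*b + 1.3359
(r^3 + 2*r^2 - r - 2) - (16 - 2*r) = r^3 + 2*r^2 + r - 18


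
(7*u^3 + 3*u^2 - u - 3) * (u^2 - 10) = 7*u^5 + 3*u^4 - 71*u^3 - 33*u^2 + 10*u + 30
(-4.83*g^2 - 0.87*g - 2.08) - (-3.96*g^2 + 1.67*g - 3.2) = -0.87*g^2 - 2.54*g + 1.12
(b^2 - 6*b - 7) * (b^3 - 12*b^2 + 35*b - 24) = b^5 - 18*b^4 + 100*b^3 - 150*b^2 - 101*b + 168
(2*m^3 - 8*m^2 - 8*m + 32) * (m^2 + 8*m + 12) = 2*m^5 + 8*m^4 - 48*m^3 - 128*m^2 + 160*m + 384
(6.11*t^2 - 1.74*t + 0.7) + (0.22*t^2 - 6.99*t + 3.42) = 6.33*t^2 - 8.73*t + 4.12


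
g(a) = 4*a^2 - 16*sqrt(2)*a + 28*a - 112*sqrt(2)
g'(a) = 8*a - 16*sqrt(2) + 28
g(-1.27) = -158.76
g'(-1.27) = -4.79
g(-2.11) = -151.92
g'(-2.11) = -11.51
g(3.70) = -83.75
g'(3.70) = 34.97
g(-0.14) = -159.07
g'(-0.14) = 4.25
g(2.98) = -106.86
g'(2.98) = 29.21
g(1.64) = -138.82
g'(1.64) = 18.49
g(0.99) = -149.15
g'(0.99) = 13.29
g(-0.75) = -160.17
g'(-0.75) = -0.63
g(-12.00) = 353.14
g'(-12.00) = -90.63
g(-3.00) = -138.51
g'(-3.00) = -18.63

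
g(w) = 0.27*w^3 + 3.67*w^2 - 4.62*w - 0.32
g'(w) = 0.81*w^2 + 7.34*w - 4.62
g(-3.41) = 47.40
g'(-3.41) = -20.23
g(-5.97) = 100.61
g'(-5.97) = -19.57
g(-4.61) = 72.52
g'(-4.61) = -21.24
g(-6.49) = 110.44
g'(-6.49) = -18.14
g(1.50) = 1.92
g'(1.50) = 8.21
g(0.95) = -1.17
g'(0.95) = 3.08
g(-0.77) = 5.29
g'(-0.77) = -9.79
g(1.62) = 2.98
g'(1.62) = 9.40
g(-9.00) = 141.70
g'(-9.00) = -5.07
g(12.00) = 939.28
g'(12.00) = 200.10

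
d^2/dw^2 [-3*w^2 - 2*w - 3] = -6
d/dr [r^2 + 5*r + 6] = 2*r + 5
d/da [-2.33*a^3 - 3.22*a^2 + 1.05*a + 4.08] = -6.99*a^2 - 6.44*a + 1.05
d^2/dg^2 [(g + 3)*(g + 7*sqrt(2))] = 2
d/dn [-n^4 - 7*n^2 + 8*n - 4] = -4*n^3 - 14*n + 8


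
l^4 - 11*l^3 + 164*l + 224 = (l - 8)*(l - 7)*(l + 2)^2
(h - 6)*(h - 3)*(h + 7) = h^3 - 2*h^2 - 45*h + 126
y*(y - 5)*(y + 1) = y^3 - 4*y^2 - 5*y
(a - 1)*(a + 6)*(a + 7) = a^3 + 12*a^2 + 29*a - 42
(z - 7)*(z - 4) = z^2 - 11*z + 28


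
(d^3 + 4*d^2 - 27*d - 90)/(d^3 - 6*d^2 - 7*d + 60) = (d + 6)/(d - 4)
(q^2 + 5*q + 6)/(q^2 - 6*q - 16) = (q + 3)/(q - 8)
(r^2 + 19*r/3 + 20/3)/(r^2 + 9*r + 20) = (r + 4/3)/(r + 4)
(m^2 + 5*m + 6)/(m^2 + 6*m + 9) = (m + 2)/(m + 3)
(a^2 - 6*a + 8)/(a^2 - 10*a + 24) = (a - 2)/(a - 6)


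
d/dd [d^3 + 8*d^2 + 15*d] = 3*d^2 + 16*d + 15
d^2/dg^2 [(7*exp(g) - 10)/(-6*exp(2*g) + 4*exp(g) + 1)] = (-252*exp(4*g) + 1272*exp(3*g) - 972*exp(2*g) + 428*exp(g) - 47)*exp(g)/(216*exp(6*g) - 432*exp(5*g) + 180*exp(4*g) + 80*exp(3*g) - 30*exp(2*g) - 12*exp(g) - 1)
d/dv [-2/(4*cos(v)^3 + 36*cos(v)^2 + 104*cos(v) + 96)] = (3*sin(v)^2 - 18*cos(v) - 29)*sin(v)/(2*(cos(v)^3 + 9*cos(v)^2 + 26*cos(v) + 24)^2)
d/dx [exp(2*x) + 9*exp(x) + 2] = (2*exp(x) + 9)*exp(x)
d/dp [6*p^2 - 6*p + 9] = 12*p - 6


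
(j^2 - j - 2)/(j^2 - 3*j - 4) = (j - 2)/(j - 4)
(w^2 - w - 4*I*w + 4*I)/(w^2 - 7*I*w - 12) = (w - 1)/(w - 3*I)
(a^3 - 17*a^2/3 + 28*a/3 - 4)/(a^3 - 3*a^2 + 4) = (a^2 - 11*a/3 + 2)/(a^2 - a - 2)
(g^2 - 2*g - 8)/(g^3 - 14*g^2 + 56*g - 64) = (g + 2)/(g^2 - 10*g + 16)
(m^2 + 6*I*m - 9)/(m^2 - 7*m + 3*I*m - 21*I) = (m + 3*I)/(m - 7)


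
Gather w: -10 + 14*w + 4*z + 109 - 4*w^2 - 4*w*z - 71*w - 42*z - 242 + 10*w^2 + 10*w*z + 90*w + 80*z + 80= 6*w^2 + w*(6*z + 33) + 42*z - 63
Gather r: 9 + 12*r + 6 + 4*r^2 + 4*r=4*r^2 + 16*r + 15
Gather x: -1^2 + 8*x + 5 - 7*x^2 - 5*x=-7*x^2 + 3*x + 4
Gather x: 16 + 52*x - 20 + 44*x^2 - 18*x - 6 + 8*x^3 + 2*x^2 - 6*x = 8*x^3 + 46*x^2 + 28*x - 10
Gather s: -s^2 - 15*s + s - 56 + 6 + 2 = -s^2 - 14*s - 48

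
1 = 1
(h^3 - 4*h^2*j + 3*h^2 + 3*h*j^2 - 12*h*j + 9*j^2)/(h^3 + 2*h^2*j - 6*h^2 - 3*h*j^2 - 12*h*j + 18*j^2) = (h^2 - 3*h*j + 3*h - 9*j)/(h^2 + 3*h*j - 6*h - 18*j)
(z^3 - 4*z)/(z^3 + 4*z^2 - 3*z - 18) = z*(z + 2)/(z^2 + 6*z + 9)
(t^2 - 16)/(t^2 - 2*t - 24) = (t - 4)/(t - 6)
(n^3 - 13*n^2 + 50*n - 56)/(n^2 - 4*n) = n - 9 + 14/n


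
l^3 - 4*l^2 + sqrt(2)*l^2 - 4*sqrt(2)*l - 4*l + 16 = (l - 4)*(l - sqrt(2))*(l + 2*sqrt(2))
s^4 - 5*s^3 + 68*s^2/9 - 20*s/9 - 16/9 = (s - 2)^2*(s - 4/3)*(s + 1/3)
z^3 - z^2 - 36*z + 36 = (z - 6)*(z - 1)*(z + 6)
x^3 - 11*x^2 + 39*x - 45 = (x - 5)*(x - 3)^2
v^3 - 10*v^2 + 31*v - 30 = (v - 5)*(v - 3)*(v - 2)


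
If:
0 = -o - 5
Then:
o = -5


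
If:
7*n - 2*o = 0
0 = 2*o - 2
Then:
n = 2/7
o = 1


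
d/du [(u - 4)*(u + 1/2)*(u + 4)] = 3*u^2 + u - 16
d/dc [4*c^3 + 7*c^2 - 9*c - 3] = 12*c^2 + 14*c - 9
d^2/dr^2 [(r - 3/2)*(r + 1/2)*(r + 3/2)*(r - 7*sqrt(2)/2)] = 12*r^2 - 21*sqrt(2)*r + 3*r - 7*sqrt(2)/2 - 9/2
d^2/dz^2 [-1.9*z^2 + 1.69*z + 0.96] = -3.80000000000000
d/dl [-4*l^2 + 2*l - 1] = 2 - 8*l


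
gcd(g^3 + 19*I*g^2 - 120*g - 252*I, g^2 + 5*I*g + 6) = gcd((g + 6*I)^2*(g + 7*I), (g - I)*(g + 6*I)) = g + 6*I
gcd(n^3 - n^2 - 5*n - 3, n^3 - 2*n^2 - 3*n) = n^2 - 2*n - 3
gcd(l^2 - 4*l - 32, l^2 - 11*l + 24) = l - 8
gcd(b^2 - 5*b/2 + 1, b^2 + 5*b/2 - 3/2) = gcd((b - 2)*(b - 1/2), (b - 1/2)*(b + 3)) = b - 1/2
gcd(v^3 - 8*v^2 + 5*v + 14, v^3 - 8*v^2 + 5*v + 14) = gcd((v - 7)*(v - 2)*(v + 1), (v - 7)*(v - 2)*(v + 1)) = v^3 - 8*v^2 + 5*v + 14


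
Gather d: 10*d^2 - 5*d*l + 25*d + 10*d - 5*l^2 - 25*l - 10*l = 10*d^2 + d*(35 - 5*l) - 5*l^2 - 35*l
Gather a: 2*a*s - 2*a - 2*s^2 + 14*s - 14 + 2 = a*(2*s - 2) - 2*s^2 + 14*s - 12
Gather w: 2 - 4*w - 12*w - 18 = -16*w - 16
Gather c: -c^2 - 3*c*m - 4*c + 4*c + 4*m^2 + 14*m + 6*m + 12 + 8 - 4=-c^2 - 3*c*m + 4*m^2 + 20*m + 16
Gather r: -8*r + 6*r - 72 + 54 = -2*r - 18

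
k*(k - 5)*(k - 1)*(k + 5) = k^4 - k^3 - 25*k^2 + 25*k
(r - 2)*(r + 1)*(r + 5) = r^3 + 4*r^2 - 7*r - 10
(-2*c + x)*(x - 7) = -2*c*x + 14*c + x^2 - 7*x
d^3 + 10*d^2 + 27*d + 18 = (d + 1)*(d + 3)*(d + 6)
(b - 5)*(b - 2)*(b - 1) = b^3 - 8*b^2 + 17*b - 10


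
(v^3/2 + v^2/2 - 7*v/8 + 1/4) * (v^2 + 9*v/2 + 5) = v^5/2 + 11*v^4/4 + 31*v^3/8 - 19*v^2/16 - 13*v/4 + 5/4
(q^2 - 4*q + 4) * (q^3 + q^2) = q^5 - 3*q^4 + 4*q^2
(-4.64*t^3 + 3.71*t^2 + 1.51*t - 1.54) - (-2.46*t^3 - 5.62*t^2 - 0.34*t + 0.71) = -2.18*t^3 + 9.33*t^2 + 1.85*t - 2.25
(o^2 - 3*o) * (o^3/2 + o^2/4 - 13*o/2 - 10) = o^5/2 - 5*o^4/4 - 29*o^3/4 + 19*o^2/2 + 30*o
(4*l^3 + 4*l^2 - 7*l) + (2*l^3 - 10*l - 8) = 6*l^3 + 4*l^2 - 17*l - 8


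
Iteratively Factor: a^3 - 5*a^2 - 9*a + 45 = (a - 5)*(a^2 - 9) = (a - 5)*(a - 3)*(a + 3)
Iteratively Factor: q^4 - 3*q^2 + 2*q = (q)*(q^3 - 3*q + 2) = q*(q - 1)*(q^2 + q - 2) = q*(q - 1)*(q + 2)*(q - 1)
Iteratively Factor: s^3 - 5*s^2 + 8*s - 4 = (s - 2)*(s^2 - 3*s + 2) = (s - 2)^2*(s - 1)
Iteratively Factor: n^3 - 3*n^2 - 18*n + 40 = (n - 5)*(n^2 + 2*n - 8) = (n - 5)*(n - 2)*(n + 4)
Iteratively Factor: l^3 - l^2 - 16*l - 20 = (l + 2)*(l^2 - 3*l - 10) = (l - 5)*(l + 2)*(l + 2)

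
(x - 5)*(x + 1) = x^2 - 4*x - 5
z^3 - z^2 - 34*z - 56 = (z - 7)*(z + 2)*(z + 4)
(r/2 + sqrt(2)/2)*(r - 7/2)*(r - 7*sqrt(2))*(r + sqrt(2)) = r^4/2 - 5*sqrt(2)*r^3/2 - 7*r^3/4 - 13*r^2 + 35*sqrt(2)*r^2/4 - 7*sqrt(2)*r + 91*r/2 + 49*sqrt(2)/2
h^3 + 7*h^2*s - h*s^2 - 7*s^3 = (h - s)*(h + s)*(h + 7*s)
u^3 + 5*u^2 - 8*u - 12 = (u - 2)*(u + 1)*(u + 6)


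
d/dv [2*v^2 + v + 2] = 4*v + 1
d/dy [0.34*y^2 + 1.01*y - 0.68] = 0.68*y + 1.01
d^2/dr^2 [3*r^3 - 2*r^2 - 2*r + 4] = 18*r - 4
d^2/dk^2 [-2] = 0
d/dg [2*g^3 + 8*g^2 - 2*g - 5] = 6*g^2 + 16*g - 2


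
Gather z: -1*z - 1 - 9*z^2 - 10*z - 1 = -9*z^2 - 11*z - 2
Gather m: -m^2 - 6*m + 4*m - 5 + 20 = -m^2 - 2*m + 15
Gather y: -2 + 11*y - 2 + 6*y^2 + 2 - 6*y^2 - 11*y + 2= 0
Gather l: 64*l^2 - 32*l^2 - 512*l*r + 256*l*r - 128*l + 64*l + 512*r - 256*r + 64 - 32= 32*l^2 + l*(-256*r - 64) + 256*r + 32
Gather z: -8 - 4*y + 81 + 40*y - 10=36*y + 63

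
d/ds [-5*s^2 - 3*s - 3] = -10*s - 3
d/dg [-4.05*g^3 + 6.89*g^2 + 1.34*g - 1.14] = -12.15*g^2 + 13.78*g + 1.34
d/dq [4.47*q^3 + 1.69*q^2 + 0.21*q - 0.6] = 13.41*q^2 + 3.38*q + 0.21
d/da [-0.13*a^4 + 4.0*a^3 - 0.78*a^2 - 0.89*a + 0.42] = -0.52*a^3 + 12.0*a^2 - 1.56*a - 0.89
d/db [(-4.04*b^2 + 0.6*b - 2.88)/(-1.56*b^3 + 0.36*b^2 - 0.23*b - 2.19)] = (-6.3024*b^4 + 1.872*b^3 - 12.7652*b^2 + 19.7688*b - 1.9764)/(2.4336*b^6 - 1.1232*b^5 + 0.8472*b^4 + 6.6672*b^3 - 1.5239*b^2 + 1.0074*b + 4.7961)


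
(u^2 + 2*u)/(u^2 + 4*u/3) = 3*(u + 2)/(3*u + 4)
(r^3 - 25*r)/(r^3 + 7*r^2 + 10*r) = (r - 5)/(r + 2)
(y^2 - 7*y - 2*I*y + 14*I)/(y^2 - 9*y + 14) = (y - 2*I)/(y - 2)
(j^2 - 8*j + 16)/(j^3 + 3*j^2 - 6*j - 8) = (j^2 - 8*j + 16)/(j^3 + 3*j^2 - 6*j - 8)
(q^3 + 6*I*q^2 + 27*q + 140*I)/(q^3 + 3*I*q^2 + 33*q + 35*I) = (q + 4*I)/(q + I)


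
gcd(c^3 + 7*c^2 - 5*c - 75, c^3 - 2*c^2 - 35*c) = c + 5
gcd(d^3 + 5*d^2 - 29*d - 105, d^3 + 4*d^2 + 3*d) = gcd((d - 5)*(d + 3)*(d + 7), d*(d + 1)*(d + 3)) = d + 3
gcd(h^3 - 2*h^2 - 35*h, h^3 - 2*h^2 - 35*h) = h^3 - 2*h^2 - 35*h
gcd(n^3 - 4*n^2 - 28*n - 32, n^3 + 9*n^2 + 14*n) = n + 2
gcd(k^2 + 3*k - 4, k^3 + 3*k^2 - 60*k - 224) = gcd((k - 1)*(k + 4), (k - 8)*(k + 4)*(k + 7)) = k + 4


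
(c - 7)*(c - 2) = c^2 - 9*c + 14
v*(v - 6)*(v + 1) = v^3 - 5*v^2 - 6*v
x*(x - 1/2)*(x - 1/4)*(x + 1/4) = x^4 - x^3/2 - x^2/16 + x/32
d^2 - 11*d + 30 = (d - 6)*(d - 5)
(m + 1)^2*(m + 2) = m^3 + 4*m^2 + 5*m + 2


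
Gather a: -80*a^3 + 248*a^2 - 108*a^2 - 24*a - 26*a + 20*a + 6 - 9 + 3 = -80*a^3 + 140*a^2 - 30*a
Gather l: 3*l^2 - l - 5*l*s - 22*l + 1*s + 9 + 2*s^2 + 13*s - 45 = 3*l^2 + l*(-5*s - 23) + 2*s^2 + 14*s - 36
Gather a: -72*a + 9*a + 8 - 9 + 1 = -63*a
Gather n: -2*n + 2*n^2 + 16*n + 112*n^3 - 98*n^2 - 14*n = 112*n^3 - 96*n^2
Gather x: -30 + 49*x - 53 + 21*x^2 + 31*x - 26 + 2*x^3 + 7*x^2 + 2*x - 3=2*x^3 + 28*x^2 + 82*x - 112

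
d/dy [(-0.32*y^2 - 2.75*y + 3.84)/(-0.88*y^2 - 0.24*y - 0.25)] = (-2.3432*y^2 + 6.9184*y + 1.6091)/(0.7744*y^4 + 0.4224*y^3 + 0.4976*y^2 + 0.12*y + 0.0625)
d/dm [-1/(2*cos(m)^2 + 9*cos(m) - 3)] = -(4*cos(m) + 9)*sin(m)/(9*cos(m) + cos(2*m) - 2)^2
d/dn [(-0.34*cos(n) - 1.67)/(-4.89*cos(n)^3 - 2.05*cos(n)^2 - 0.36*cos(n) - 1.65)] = (3.3252*cos(n)^3 + 25.1959*cos(n)^2 + 6.847*cos(n) + 0.0401999999999999)*sin(n)/(23.9121*cos(n)^6 + 20.049*cos(n)^5 + 7.7233*cos(n)^4 + 17.613*cos(n)^3 + 6.8946*cos(n)^2 + 1.188*cos(n) + 2.7225)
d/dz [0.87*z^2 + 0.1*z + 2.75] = 1.74*z + 0.1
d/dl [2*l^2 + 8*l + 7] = 4*l + 8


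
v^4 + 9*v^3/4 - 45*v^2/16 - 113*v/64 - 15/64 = (v - 5/4)*(v + 1/4)^2*(v + 3)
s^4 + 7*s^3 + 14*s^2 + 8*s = s*(s + 1)*(s + 2)*(s + 4)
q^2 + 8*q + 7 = (q + 1)*(q + 7)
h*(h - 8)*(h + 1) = h^3 - 7*h^2 - 8*h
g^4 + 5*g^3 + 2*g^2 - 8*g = g*(g - 1)*(g + 2)*(g + 4)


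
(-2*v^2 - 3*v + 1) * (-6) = 12*v^2 + 18*v - 6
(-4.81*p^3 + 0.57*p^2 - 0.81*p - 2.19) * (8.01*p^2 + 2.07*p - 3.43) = -38.5281*p^5 - 5.391*p^4 + 11.1901*p^3 - 21.1737*p^2 - 1.755*p + 7.5117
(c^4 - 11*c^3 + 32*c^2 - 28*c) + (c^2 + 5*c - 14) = c^4 - 11*c^3 + 33*c^2 - 23*c - 14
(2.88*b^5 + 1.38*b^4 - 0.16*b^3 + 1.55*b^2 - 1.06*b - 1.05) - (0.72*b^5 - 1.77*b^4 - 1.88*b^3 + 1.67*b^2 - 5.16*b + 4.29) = 2.16*b^5 + 3.15*b^4 + 1.72*b^3 - 0.12*b^2 + 4.1*b - 5.34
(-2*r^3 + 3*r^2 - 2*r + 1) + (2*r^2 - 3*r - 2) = -2*r^3 + 5*r^2 - 5*r - 1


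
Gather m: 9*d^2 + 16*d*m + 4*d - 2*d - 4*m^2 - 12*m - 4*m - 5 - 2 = 9*d^2 + 2*d - 4*m^2 + m*(16*d - 16) - 7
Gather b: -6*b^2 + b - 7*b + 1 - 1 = -6*b^2 - 6*b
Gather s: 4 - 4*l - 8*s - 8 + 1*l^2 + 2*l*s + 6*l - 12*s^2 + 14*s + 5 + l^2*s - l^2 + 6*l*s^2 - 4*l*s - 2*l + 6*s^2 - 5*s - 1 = s^2*(6*l - 6) + s*(l^2 - 2*l + 1)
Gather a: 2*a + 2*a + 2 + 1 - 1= 4*a + 2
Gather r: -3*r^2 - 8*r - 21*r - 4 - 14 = -3*r^2 - 29*r - 18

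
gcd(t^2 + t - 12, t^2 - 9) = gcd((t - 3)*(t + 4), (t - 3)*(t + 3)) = t - 3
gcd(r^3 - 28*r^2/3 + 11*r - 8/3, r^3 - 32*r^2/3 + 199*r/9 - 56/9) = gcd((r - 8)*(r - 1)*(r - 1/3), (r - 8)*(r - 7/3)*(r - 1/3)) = r^2 - 25*r/3 + 8/3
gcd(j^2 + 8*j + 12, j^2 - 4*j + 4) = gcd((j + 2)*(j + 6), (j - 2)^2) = 1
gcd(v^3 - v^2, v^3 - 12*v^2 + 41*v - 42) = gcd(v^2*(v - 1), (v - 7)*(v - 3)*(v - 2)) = 1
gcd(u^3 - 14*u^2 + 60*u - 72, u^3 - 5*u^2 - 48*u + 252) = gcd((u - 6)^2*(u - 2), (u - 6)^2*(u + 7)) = u^2 - 12*u + 36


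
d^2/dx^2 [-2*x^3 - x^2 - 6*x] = -12*x - 2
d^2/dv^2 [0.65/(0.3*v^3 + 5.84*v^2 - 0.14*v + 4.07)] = (-(1.17*v + 7.592)*(0.3*v^3 + 5.84*v^2 - 0.14*v + 4.07) + 0.65*(0.9*v^2 + 11.68*v - 0.14)*(1.8*v^2 + 23.36*v - 0.28))/(0.3*v^3 + 5.84*v^2 - 0.14*v + 4.07)^3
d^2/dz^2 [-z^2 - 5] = -2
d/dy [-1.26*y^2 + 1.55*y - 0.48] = 1.55 - 2.52*y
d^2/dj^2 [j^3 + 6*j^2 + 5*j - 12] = 6*j + 12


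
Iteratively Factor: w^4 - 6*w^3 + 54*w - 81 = (w + 3)*(w^3 - 9*w^2 + 27*w - 27) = (w - 3)*(w + 3)*(w^2 - 6*w + 9) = (w - 3)^2*(w + 3)*(w - 3)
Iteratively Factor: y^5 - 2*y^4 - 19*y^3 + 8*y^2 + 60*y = (y)*(y^4 - 2*y^3 - 19*y^2 + 8*y + 60) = y*(y - 5)*(y^3 + 3*y^2 - 4*y - 12) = y*(y - 5)*(y + 2)*(y^2 + y - 6) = y*(y - 5)*(y + 2)*(y + 3)*(y - 2)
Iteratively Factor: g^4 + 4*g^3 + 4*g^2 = (g)*(g^3 + 4*g^2 + 4*g) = g*(g + 2)*(g^2 + 2*g) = g^2*(g + 2)*(g + 2)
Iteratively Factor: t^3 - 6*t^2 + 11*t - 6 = (t - 3)*(t^2 - 3*t + 2) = (t - 3)*(t - 1)*(t - 2)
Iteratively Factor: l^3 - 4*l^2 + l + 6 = (l - 3)*(l^2 - l - 2) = (l - 3)*(l - 2)*(l + 1)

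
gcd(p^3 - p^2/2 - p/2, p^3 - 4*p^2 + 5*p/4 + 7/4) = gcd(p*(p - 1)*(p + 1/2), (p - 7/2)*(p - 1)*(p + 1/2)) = p^2 - p/2 - 1/2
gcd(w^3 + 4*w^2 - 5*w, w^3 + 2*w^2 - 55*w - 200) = w + 5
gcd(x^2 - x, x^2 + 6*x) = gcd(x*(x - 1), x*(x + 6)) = x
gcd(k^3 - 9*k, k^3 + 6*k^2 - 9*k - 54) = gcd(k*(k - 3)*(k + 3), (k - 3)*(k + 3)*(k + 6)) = k^2 - 9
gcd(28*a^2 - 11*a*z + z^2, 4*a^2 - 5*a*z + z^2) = -4*a + z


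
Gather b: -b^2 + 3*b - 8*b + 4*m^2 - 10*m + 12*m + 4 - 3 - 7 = -b^2 - 5*b + 4*m^2 + 2*m - 6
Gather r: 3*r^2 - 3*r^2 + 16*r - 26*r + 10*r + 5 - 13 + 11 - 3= 0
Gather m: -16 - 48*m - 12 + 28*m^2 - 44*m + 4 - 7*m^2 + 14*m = 21*m^2 - 78*m - 24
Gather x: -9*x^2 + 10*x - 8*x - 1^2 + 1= -9*x^2 + 2*x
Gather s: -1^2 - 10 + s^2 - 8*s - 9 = s^2 - 8*s - 20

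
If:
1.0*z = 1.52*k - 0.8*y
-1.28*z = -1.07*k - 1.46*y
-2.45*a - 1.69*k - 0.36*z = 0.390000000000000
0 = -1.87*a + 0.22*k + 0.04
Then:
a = -0.00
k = -0.18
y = -0.06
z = -0.23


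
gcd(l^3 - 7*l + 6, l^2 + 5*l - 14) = l - 2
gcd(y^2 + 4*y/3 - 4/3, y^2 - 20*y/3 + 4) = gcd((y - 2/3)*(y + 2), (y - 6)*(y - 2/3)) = y - 2/3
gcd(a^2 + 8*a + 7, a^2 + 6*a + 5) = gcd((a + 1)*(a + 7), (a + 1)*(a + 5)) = a + 1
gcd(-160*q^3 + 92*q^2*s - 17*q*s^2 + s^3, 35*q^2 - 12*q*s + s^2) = 5*q - s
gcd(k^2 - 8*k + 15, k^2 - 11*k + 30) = k - 5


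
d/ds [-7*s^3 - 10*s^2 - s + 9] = -21*s^2 - 20*s - 1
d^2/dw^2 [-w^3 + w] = -6*w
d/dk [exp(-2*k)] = -2*exp(-2*k)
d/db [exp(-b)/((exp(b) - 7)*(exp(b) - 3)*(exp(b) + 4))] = 2*(-2*exp(3*b) + 9*exp(2*b) + 19*exp(b) - 42)*exp(-b)/(exp(6*b) - 12*exp(5*b) - 2*exp(4*b) + 396*exp(3*b) - 647*exp(2*b) - 3192*exp(b) + 7056)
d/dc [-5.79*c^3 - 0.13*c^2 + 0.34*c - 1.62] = -17.37*c^2 - 0.26*c + 0.34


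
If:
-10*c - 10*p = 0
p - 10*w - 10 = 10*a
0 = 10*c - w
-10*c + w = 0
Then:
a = -101*w/100 - 1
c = w/10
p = -w/10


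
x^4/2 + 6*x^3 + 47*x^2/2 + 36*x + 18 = (x/2 + 1)*(x + 1)*(x + 3)*(x + 6)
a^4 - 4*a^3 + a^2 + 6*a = a*(a - 3)*(a - 2)*(a + 1)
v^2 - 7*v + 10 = (v - 5)*(v - 2)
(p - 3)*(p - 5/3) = p^2 - 14*p/3 + 5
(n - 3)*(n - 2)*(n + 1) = n^3 - 4*n^2 + n + 6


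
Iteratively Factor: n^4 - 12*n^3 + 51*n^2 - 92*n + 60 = (n - 2)*(n^3 - 10*n^2 + 31*n - 30) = (n - 2)^2*(n^2 - 8*n + 15) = (n - 3)*(n - 2)^2*(n - 5)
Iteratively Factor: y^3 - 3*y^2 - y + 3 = (y - 1)*(y^2 - 2*y - 3) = (y - 1)*(y + 1)*(y - 3)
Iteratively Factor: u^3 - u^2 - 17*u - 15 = (u + 3)*(u^2 - 4*u - 5) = (u - 5)*(u + 3)*(u + 1)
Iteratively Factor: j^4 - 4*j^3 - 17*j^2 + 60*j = (j - 3)*(j^3 - j^2 - 20*j) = (j - 5)*(j - 3)*(j^2 + 4*j) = (j - 5)*(j - 3)*(j + 4)*(j)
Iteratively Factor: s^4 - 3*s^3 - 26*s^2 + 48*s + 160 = (s - 4)*(s^3 + s^2 - 22*s - 40) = (s - 4)*(s + 4)*(s^2 - 3*s - 10) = (s - 4)*(s + 2)*(s + 4)*(s - 5)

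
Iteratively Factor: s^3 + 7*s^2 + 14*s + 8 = (s + 4)*(s^2 + 3*s + 2) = (s + 2)*(s + 4)*(s + 1)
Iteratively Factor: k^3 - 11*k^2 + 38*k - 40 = (k - 5)*(k^2 - 6*k + 8) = (k - 5)*(k - 2)*(k - 4)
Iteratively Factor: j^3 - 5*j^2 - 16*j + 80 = (j - 4)*(j^2 - j - 20) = (j - 5)*(j - 4)*(j + 4)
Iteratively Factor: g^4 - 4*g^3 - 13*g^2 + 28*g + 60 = (g + 2)*(g^3 - 6*g^2 - g + 30) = (g - 5)*(g + 2)*(g^2 - g - 6) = (g - 5)*(g - 3)*(g + 2)*(g + 2)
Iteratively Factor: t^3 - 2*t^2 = (t - 2)*(t^2) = t*(t - 2)*(t)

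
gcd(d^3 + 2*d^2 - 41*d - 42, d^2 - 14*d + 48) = d - 6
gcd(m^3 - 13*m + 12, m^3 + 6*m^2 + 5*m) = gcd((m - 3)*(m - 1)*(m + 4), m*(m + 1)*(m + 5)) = 1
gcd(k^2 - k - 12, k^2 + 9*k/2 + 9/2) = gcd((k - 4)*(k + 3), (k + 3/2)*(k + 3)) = k + 3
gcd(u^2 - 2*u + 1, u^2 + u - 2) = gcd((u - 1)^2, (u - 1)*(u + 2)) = u - 1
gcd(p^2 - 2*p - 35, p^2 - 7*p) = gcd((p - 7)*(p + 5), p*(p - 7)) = p - 7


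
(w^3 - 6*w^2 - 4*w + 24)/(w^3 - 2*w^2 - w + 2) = (w^2 - 4*w - 12)/(w^2 - 1)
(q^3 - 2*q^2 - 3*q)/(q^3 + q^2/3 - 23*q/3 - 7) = 3*q/(3*q + 7)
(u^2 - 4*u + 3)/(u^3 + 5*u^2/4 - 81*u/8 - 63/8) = 8*(u - 1)/(8*u^2 + 34*u + 21)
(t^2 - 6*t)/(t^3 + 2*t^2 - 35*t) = (t - 6)/(t^2 + 2*t - 35)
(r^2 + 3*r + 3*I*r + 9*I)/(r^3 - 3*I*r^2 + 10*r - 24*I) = (r + 3)/(r^2 - 6*I*r - 8)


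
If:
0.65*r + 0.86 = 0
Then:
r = -1.32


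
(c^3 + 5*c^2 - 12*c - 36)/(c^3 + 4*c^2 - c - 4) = (c^3 + 5*c^2 - 12*c - 36)/(c^3 + 4*c^2 - c - 4)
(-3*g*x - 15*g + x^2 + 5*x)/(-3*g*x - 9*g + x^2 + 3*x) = (x + 5)/(x + 3)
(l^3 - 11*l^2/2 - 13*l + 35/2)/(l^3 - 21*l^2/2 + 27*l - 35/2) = (2*l + 5)/(2*l - 5)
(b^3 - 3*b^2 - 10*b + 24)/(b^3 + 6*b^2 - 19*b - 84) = (b - 2)/(b + 7)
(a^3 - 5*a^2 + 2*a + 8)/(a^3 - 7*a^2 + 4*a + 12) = (a - 4)/(a - 6)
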